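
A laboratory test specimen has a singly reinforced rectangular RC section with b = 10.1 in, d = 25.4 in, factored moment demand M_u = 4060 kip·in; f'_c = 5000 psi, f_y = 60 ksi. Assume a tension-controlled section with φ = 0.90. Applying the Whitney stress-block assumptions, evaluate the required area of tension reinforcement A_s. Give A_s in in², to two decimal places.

A_s ≈ 3.25 in²

M_n = M_u/φ = 4060/0.90 = 4511.11 kip·in.
From M_n = 0.85 f'_c a b (d − a/2):
a = d − √(d² − 2M_n/(0.85 f'_c b)) = 25.4 − √(25.4² − 2 × 4511.11/(0.85 × 5 × 10.1)) = 4.544 in.
A_s = 0.85 f'_c a b / f_y = 0.85 × 5 × 4.544 × 10.1 / 60 = 3.251 in².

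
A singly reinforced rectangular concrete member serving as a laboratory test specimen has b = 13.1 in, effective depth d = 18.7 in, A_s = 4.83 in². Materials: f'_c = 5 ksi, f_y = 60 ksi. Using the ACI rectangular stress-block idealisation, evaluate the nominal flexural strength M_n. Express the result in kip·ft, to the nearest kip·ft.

T = A_s f_y = 4.83 × 60 = 289.8 kips.
a = T/(0.85 f'_c b) = 289.8/(0.85 × 5 × 13.1) = 5.205 in.
M_n = T(d − a/2) = 289.8 × (18.7 − 2.6025) = 4665.1 kip·in = 4665.1/12 = 388.76 kip·ft.

M_n ≈ 389 kip·ft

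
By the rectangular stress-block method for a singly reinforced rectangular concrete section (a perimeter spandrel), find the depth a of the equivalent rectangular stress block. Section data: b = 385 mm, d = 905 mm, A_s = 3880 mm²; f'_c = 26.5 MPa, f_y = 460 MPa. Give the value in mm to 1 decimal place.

a ≈ 205.8 mm

T = A_s f_y = 3880 × 460 = 1784800 N = 1784.8 kN.
Setting C = 0.85 f'_c a b equal to T: a = 1784800/(0.85 × 26.5 × 385) = 205.8 mm.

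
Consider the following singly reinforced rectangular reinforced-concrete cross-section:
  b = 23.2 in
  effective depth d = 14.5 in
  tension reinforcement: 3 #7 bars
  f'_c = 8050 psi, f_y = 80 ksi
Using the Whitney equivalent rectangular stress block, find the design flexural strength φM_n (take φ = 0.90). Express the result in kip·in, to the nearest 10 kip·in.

A_s = 3 × 0.6 = 1.8 in².
T = A_s f_y = 1.8 × 80 = 144 kips.
a = T/(0.85 f'_c b) = 144/(0.85 × 8.05 × 23.2) = 0.907 in.
M_n = T(d − a/2) = 144 × (14.5 − 0.4535) = 2022.7 kip·in.
φM_n = 0.90 × 2022.7 = 1820.4 kip·in.

φM_n ≈ 1820 kip·in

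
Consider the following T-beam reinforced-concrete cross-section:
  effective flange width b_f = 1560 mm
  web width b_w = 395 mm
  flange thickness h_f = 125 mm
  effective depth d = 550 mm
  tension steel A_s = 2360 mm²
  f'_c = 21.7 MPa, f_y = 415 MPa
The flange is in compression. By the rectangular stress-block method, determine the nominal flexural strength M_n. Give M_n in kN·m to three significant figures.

M_n ≈ 522 kN·m

Tension: T = A_s f_y = 2360 × 415 = 979400 N.
Try a within the flange: a = T/(0.85 f'_c b_f) = 979400/(0.85 × 21.7 × 1560) = 34.04 mm.
Since a = 34.04 ≤ h_f = 125 mm, the stress block lies entirely in the flange; analyse as a rectangular beam of width b_f.
M_n = T(d − a/2) = 979400 × (550 − 17.02) = 522.00 × 10⁶ N·mm.
M_n = 522.00 kN·m.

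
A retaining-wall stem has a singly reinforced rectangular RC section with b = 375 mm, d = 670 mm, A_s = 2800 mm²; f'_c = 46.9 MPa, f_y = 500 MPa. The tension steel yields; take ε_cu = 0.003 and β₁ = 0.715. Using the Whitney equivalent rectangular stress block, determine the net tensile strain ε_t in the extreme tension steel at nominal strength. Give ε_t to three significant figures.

a = A_s f_y/(0.85 f'_c b) = 93.65 mm.
β₁ = 0.715, so c = a/β₁ = 93.65/0.715 = 130.98 mm.
From the linear strain diagram with ε_cu = 0.003: ε_t = 0.003 (d − c)/c = 0.003 × (670 − 130.98)/130.98 = 0.0123.
Since ε_t ≥ 0.005, the section is tension-controlled.

ε_t ≈ 0.0123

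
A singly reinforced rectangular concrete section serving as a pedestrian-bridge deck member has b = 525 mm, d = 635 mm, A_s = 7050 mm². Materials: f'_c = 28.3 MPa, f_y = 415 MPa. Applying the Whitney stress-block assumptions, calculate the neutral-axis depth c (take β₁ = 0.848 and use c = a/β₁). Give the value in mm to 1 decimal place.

T = A_s f_y = 7050 × 415 = 2925750 N = 2925.75 kN.
Setting C = 0.85 f'_c a b equal to T: a = 2925750/(0.85 × 28.3 × 525) = 231.671 mm.
With β₁ = 0.848, c = a/β₁ = 231.671/0.848 = 273.2 mm.

c ≈ 273.2 mm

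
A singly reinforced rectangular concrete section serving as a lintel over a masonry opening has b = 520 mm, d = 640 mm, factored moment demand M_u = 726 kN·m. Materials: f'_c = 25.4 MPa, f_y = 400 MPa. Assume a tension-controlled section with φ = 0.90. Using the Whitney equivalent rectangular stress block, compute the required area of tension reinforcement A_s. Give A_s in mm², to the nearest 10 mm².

A_s ≈ 3490 mm²

M_n = M_u/φ = 726/0.90 = 806.667 kN·m.
With M_n = 0.85 f'_c a b (d − a/2), solve the quadratic for a:
a = d − √(d² − 2M_n/(0.85 f'_c b)) = 640 − √(640² − 2 × 806.667×10⁶/(0.85 × 25.4 × 520)) = 124.35 mm.
A_s = 0.85 f'_c a b / f_y = 0.85 × 25.4 × 124.35 × 520 / 400 = 3490.1 mm².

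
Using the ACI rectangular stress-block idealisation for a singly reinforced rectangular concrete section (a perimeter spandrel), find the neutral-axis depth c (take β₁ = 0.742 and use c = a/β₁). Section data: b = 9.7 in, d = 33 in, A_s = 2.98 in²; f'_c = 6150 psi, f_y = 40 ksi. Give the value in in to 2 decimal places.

T = A_s f_y = 2.98 × 40 = 119.2 kips.
a = T/(0.85 f'_c b) = 119.2/(0.85 × 6.15 × 9.7) = 2.3508 in.
With β₁ = 0.742, c = a/β₁ = 2.3508/0.742 = 3.17 in.

c ≈ 3.17 in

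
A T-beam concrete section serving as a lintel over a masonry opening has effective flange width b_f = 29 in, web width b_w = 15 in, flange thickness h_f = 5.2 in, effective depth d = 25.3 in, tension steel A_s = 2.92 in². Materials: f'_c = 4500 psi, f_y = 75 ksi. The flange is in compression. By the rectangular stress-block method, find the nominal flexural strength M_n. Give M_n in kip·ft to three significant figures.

M_n ≈ 444 kip·ft

Tension: T = A_s f_y = 2.92 × 75 = 219 kips.
Try a within the flange: a = T/(0.85 f'_c b_f) = 219/(0.85 × 4.5 × 29) = 1.974 in.
Since a = 1.974 ≤ h_f = 5.2 in, the stress block lies entirely in the flange; analyse as a rectangular beam of width b_f.
M_n = T(d − a/2) = 219 × (25.3 − 0.987) = 5324.5 kip·in.
M_n = 5324.5/12 = 443.71 kip·ft.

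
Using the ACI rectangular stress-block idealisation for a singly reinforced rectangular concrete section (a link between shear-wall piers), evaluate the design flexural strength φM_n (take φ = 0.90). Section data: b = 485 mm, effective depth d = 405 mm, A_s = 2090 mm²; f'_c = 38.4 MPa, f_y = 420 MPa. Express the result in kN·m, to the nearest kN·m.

T = A_s f_y = 2090 × 420 = 877800 N = 877.8 kN.
From C = T: a = T/(0.85 f'_c b) = 877800/(0.85 × 38.4 × 485) = 55.45 mm.
M_n = T(d − a/2) = 877.8 kN × (405 − 27.725) mm = 331.17 kN·m.
φM_n = 0.90 × 331.17 = 298.05 kN·m.

φM_n ≈ 298 kN·m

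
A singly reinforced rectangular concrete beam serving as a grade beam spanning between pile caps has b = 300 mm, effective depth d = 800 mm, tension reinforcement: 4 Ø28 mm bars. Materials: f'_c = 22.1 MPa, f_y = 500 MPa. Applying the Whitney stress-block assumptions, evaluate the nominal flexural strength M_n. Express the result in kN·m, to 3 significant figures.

M_n ≈ 851 kN·m

A_s = 4 × 616 = 2464 mm².
T = A_s f_y = 2464 × 500 = 1232000 N = 1232 kN.
From C = T: a = T/(0.85 f'_c b) = 1232000/(0.85 × 22.1 × 300) = 218.61 mm.
M_n = T(d − a/2) = 1232 kN × (800 − 109.305) mm = 850.94 kN·m.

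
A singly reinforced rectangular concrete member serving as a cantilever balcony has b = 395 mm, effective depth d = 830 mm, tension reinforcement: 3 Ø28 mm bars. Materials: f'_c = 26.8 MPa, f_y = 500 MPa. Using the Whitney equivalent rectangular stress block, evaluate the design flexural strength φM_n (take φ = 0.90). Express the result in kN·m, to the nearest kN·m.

A_s = 3 × 616 = 1848 mm².
T = A_s f_y = 1848 × 500 = 924000 N = 924 kN.
From C = T: a = T/(0.85 f'_c b) = 924000/(0.85 × 26.8 × 395) = 102.69 mm.
M_n = T(d − a/2) = 924 kN × (830 − 51.345) mm = 719.48 kN·m.
φM_n = 0.90 × 719.48 = 647.53 kN·m.

φM_n ≈ 648 kN·m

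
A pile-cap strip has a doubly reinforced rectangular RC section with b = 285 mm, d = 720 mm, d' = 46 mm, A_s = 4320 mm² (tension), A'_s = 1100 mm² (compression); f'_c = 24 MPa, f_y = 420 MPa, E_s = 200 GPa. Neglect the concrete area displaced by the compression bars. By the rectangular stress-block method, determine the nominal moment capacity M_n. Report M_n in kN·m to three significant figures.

M_n ≈ 1130 kN·m

Assume both tension and compression steel yield.
Net tension couple steel: A_s − A'_s = 3220 mm².
a = (A_s − A'_s) f_y / (0.85 f'_c b) = 1352400/(0.85 × 24 × 285) = 232.61 mm.
c = a/β₁ = 232.61/0.85 = 273.66 mm; ε'_s = 0.003(c − d')/c = 0.0025 ≥ f_y/E_s = 0.0021, so compression steel does yield.
M_n = (A_s − A'_s) f_y (d − a/2) + A'_s f_y (d − d') = [1352400 × (720 − 116.305) + 462000 × (720 − 46)] × 10⁻⁶ = 816.44 + 311.39 = 1127.83 kN·m.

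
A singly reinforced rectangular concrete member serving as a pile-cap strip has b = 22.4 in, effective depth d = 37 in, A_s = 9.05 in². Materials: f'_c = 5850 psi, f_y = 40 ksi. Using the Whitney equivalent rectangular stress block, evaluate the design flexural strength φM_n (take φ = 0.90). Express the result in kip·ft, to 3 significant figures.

T = A_s f_y = 9.05 × 40 = 362 kips.
a = T/(0.85 f'_c b) = 362/(0.85 × 5.85 × 22.4) = 3.250 in.
M_n = T(d − a/2) = 362 × (37 − 1.625) = 12805.8 kip·in = 12805.8/12 = 1067.15 kip·ft.
φM_n = 0.90 × 1067.15 = 960.44 kip·ft.

φM_n ≈ 960 kip·ft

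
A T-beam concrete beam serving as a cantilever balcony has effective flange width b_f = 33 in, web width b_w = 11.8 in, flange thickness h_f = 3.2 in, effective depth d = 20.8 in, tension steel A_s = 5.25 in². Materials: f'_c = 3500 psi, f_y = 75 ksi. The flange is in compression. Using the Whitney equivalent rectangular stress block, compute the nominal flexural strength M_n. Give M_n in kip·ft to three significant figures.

M_n ≈ 612 kip·ft

Tension: T = A_s f_y = 5.25 × 75 = 393.75 kips.
Try a within the flange: a = T/(0.85 f'_c b_f) = 393.75/(0.85 × 3.5 × 33) = 4.011 in.
a = 4.011 > h_f = 3.2 in: the block extends into the web. Split into flange-overhang and web parts.
C_f = 0.85 f'_c (b_f − b_w) h_f = 0.85 × 3.5 × (33 − 11.8) × 3.2 = 201.8 kips.
Remaining web compression depth: a_w = (T − C_f)/(0.85 f'_c b_w) = (393.75 − 201.8)/(0.85 × 3.5 × 11.8) = 5.468 in.
M_n = C_f(d − h_f/2) + (T − C_f)(d − a_w/2) = 201.8 × (20.8 − 1.6) + 191.95 × (20.8 − 2.734) = 3874.6 + 3467.8 = 7342.4 kip·in.
M_n = 7342.4/12 = 611.87 kip·ft.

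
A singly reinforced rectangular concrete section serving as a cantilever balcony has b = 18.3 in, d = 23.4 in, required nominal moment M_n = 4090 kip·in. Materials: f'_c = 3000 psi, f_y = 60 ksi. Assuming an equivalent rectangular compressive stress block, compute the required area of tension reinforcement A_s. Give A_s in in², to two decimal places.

From M_n = 0.85 f'_c a b (d − a/2):
a = d − √(d² − 2M_n/(0.85 f'_c b)) = 23.4 − √(23.4² − 2 × 4090/(0.85 × 3 × 18.3)) = 4.106 in.
A_s = 0.85 f'_c a b / f_y = 0.85 × 3 × 4.106 × 18.3 / 60 = 3.193 in².

A_s ≈ 3.19 in²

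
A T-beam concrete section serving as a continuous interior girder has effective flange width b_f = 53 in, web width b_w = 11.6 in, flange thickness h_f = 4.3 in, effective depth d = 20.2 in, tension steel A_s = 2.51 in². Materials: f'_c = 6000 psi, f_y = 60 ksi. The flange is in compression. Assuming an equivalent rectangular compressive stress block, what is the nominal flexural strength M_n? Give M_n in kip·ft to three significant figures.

Tension: T = A_s f_y = 2.51 × 60 = 150.6 kips.
Try a within the flange: a = T/(0.85 f'_c b_f) = 150.6/(0.85 × 6 × 53) = 0.557 in.
Since a = 0.557 ≤ h_f = 4.3 in, the stress block lies entirely in the flange; analyse as a rectangular beam of width b_f.
M_n = T(d − a/2) = 150.6 × (20.2 − 0.2785) = 3000.2 kip·in.
M_n = 3000.2/12 = 250.02 kip·ft.

M_n ≈ 250 kip·ft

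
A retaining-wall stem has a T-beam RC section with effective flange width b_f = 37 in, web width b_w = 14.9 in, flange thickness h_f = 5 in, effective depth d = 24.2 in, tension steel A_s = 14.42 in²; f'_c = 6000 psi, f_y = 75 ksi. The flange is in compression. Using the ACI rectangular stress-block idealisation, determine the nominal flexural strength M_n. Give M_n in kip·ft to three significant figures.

M_n ≈ 1920 kip·ft

Tension: T = A_s f_y = 14.42 × 75 = 1081.5 kips.
Try a within the flange: a = T/(0.85 f'_c b_f) = 1081.5/(0.85 × 6 × 37) = 5.731 in.
a = 5.731 > h_f = 5 in: the block extends into the web. Split into flange-overhang and web parts.
C_f = 0.85 f'_c (b_f − b_w) h_f = 0.85 × 6 × (37 − 14.9) × 5 = 563.6 kips.
Remaining web compression depth: a_w = (T − C_f)/(0.85 f'_c b_w) = (1081.5 − 563.6)/(0.85 × 6 × 14.9) = 6.815 in.
M_n = C_f(d − h_f/2) + (T − C_f)(d − a_w/2) = 563.6 × (24.2 − 2.5) + 517.9 × (24.2 − 3.4075) = 12230.1 + 10768.4 = 22998.5 kip·in.
M_n = 22998.5/12 = 1916.54 kip·ft.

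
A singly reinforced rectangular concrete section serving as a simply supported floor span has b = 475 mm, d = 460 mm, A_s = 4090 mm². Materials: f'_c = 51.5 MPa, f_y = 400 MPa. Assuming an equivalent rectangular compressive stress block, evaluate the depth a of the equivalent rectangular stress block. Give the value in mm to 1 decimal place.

a ≈ 78.7 mm

T = A_s f_y = 4090 × 400 = 1636000 N = 1636 kN.
Setting C = 0.85 f'_c a b equal to T: a = 1636000/(0.85 × 51.5 × 475) = 78.7 mm.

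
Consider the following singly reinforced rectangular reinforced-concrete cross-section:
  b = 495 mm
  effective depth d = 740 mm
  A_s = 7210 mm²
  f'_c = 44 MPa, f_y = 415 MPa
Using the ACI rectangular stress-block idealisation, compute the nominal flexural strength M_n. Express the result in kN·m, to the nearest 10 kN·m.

T = A_s f_y = 7210 × 415 = 2992150 N = 2992.15 kN.
From C = T: a = T/(0.85 f'_c b) = 2992150/(0.85 × 44 × 495) = 161.62 mm.
M_n = T(d − a/2) = 2992.15 kN × (740 − 80.81) mm = 1972.40 kN·m.

M_n ≈ 1970 kN·m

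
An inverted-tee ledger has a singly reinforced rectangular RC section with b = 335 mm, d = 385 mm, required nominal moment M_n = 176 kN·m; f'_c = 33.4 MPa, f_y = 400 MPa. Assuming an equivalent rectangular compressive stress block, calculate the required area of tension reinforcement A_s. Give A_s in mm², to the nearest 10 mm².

With M_n = 0.85 f'_c a b (d − a/2), solve the quadratic for a:
a = d − √(d² − 2M_n/(0.85 f'_c b)) = 385 − √(385² − 2 × 176×10⁶/(0.85 × 33.4 × 335)) = 51.51 mm.
A_s = 0.85 f'_c a b / f_y = 0.85 × 33.4 × 51.51 × 335 / 400 = 1224.7 mm².

A_s ≈ 1220 mm²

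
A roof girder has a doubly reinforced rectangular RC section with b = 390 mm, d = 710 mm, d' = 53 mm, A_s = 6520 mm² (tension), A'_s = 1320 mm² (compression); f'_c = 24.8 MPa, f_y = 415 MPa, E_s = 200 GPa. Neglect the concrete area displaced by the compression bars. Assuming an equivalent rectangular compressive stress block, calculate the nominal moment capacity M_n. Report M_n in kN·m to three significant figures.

M_n ≈ 1610 kN·m

Assume both tension and compression steel yield.
Net tension couple steel: A_s − A'_s = 5200 mm².
a = (A_s − A'_s) f_y / (0.85 f'_c b) = 2158000/(0.85 × 24.8 × 390) = 262.49 mm.
c = a/β₁ = 262.49/0.85 = 308.81 mm; ε'_s = 0.003(c − d')/c = 0.0025 ≥ f_y/E_s = 0.0021, so compression steel does yield.
M_n = (A_s − A'_s) f_y (d − a/2) + A'_s f_y (d − d') = [2158000 × (710 − 131.245) + 547800 × (710 − 53)] × 10⁻⁶ = 1248.95 + 359.90 = 1608.85 kN·m.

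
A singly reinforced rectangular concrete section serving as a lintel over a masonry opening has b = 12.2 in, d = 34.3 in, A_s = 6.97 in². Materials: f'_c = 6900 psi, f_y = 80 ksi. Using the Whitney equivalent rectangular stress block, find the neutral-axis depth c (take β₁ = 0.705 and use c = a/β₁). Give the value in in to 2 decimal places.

T = A_s f_y = 6.97 × 80 = 557.6 kips.
a = T/(0.85 f'_c b) = 557.6/(0.85 × 6.9 × 12.2) = 7.7928 in.
With β₁ = 0.705, c = a/β₁ = 7.7928/0.705 = 11.05 in.

c ≈ 11.05 in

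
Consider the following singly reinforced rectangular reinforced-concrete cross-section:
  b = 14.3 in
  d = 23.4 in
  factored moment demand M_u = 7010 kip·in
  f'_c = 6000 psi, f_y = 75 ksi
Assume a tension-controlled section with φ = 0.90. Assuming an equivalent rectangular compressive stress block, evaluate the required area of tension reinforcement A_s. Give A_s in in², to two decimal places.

M_n = M_u/φ = 7010/0.90 = 7788.89 kip·in.
From M_n = 0.85 f'_c a b (d − a/2):
a = d − √(d² − 2M_n/(0.85 f'_c b)) = 23.4 − √(23.4² − 2 × 7788.89/(0.85 × 6 × 14.3)) = 5.125 in.
A_s = 0.85 f'_c a b / f_y = 0.85 × 6 × 5.125 × 14.3 / 75 = 4.984 in².

A_s ≈ 4.98 in²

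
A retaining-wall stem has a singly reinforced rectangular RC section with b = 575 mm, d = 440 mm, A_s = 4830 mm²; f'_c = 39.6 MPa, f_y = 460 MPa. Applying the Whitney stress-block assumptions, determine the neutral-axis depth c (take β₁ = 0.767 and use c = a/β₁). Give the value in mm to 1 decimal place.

T = A_s f_y = 4830 × 460 = 2221800 N = 2221.8 kN.
Setting C = 0.85 f'_c a b equal to T: a = 2221800/(0.85 × 39.6 × 575) = 114.795 mm.
With β₁ = 0.767, c = a/β₁ = 114.795/0.767 = 149.7 mm.

c ≈ 149.7 mm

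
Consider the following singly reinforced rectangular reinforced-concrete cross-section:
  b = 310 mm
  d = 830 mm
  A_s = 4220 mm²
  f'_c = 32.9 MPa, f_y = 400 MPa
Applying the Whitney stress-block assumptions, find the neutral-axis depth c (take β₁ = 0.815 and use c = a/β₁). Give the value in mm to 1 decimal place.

c ≈ 238.9 mm

T = A_s f_y = 4220 × 400 = 1688000 N = 1688 kN.
Setting C = 0.85 f'_c a b equal to T: a = 1688000/(0.85 × 32.9 × 310) = 194.713 mm.
With β₁ = 0.815, c = a/β₁ = 194.713/0.815 = 238.9 mm.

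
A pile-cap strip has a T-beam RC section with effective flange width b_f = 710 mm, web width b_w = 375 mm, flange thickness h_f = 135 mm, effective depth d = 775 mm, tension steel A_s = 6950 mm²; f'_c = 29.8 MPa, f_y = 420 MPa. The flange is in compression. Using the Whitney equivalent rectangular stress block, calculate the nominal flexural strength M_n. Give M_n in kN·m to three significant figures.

M_n ≈ 2020 kN·m

Tension: T = A_s f_y = 6950 × 420 = 2919000 N.
Try a within the flange: a = T/(0.85 f'_c b_f) = 2919000/(0.85 × 29.8 × 710) = 162.31 mm.
a = 162.31 > h_f = 135 mm: the block extends into the web. Split into flange-overhang and web parts.
C_f = 0.85 f'_c (b_f − b_w) h_f = 0.85 × 29.8 × (710 − 375) × 135 = 1145549 N.
Remaining web compression depth: a_w = (T − C_f)/(0.85 f'_c b_w) = (2919000 − 1145549)/(0.85 × 29.8 × 375) = 186.70 mm.
M_n = C_f(d − h_f/2) + (T − C_f)(d − a_w/2) = 1145549 × (775 − 67.5) + 1773451 × (775 − 93.35) = 810.48 + 1208.87 = 2019.35 × 10⁶ N·mm.
M_n = 2019.35 kN·m.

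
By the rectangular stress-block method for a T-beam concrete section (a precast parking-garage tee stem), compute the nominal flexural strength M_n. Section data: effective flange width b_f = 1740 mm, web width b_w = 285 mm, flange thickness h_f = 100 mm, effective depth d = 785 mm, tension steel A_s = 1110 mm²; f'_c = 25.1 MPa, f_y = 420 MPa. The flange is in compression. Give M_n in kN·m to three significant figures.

M_n ≈ 363 kN·m

Tension: T = A_s f_y = 1110 × 420 = 466200 N.
Try a within the flange: a = T/(0.85 f'_c b_f) = 466200/(0.85 × 25.1 × 1740) = 12.56 mm.
Since a = 12.56 ≤ h_f = 100 mm, the stress block lies entirely in the flange; analyse as a rectangular beam of width b_f.
M_n = T(d − a/2) = 466200 × (785 − 6.28) = 363.04 × 10⁶ N·mm.
M_n = 363.04 kN·m.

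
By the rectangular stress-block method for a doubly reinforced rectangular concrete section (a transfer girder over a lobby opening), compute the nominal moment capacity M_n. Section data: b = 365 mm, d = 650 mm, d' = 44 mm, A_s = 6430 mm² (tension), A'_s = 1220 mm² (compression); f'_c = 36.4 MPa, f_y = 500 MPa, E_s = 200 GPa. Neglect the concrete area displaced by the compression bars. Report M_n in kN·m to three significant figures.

M_n ≈ 1760 kN·m

Assume both tension and compression steel yield.
Net tension couple steel: A_s − A'_s = 5210 mm².
a = (A_s − A'_s) f_y / (0.85 f'_c b) = 2605000/(0.85 × 36.4 × 365) = 230.67 mm.
c = a/β₁ = 230.67/0.79 = 291.99 mm; ε'_s = 0.003(c − d')/c = 0.0025 ≥ f_y/E_s = 0.0025, so compression steel does yield.
M_n = (A_s − A'_s) f_y (d − a/2) + A'_s f_y (d − d') = [2605000 × (650 − 115.335) + 610000 × (650 − 44)] × 10⁻⁶ = 1392.80 + 369.66 = 1762.46 kN·m.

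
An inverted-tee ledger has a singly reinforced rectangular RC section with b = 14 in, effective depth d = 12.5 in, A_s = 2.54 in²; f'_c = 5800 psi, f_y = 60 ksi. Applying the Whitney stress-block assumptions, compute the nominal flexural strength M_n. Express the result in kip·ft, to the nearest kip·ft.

T = A_s f_y = 2.54 × 60 = 152.4 kips.
a = T/(0.85 f'_c b) = 152.4/(0.85 × 5.8 × 14) = 2.208 in.
M_n = T(d − a/2) = 152.4 × (12.5 − 1.104) = 1736.8 kip·in = 1736.8/12 = 144.73 kip·ft.

M_n ≈ 145 kip·ft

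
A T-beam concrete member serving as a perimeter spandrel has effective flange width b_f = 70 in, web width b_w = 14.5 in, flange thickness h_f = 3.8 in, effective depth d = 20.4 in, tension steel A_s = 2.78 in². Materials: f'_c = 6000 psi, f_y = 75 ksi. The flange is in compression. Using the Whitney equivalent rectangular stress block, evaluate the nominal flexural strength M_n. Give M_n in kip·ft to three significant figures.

Tension: T = A_s f_y = 2.78 × 75 = 208.5 kips.
Try a within the flange: a = T/(0.85 f'_c b_f) = 208.5/(0.85 × 6 × 70) = 0.584 in.
Since a = 0.584 ≤ h_f = 3.8 in, the stress block lies entirely in the flange; analyse as a rectangular beam of width b_f.
M_n = T(d − a/2) = 208.5 × (20.4 − 0.292) = 4192.5 kip·in.
M_n = 4192.5/12 = 349.38 kip·ft.

M_n ≈ 349 kip·ft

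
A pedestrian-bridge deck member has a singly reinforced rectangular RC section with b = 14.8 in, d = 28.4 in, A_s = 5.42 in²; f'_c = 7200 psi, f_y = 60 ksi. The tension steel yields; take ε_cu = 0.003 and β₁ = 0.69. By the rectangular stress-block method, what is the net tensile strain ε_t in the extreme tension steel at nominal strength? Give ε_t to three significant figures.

a = A_s f_y/(0.85 f'_c b) = 3.590 in.
β₁ = 0.69, so c = a/β₁ = 3.590/0.69 = 5.203 in.
From the linear strain diagram with ε_cu = 0.003: ε_t = 0.003 (d − c)/c = 0.003 × (28.4 − 5.203)/5.203 = 0.0134.
Since ε_t ≥ 0.005, the section is tension-controlled.

ε_t ≈ 0.0134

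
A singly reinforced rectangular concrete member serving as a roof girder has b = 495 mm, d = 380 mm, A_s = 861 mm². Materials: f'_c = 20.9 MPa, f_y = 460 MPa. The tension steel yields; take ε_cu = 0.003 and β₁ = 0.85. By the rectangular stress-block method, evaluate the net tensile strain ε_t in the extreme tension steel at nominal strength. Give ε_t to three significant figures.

a = A_s f_y/(0.85 f'_c b) = 45.04 mm.
β₁ = 0.85, so c = a/β₁ = 45.04/0.85 = 52.99 mm.
From the linear strain diagram with ε_cu = 0.003: ε_t = 0.003 (d − c)/c = 0.003 × (380 − 52.99)/52.99 = 0.0185.
Since ε_t ≥ 0.005, the section is tension-controlled.

ε_t ≈ 0.0185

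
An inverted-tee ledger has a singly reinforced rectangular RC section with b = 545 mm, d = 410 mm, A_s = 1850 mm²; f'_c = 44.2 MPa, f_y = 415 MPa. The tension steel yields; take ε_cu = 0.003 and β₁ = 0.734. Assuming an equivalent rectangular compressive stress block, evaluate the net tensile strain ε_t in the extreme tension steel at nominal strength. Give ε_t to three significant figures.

ε_t ≈ 0.0211

a = A_s f_y/(0.85 f'_c b) = 37.50 mm.
β₁ = 0.734, so c = a/β₁ = 37.50/0.734 = 51.09 mm.
From the linear strain diagram with ε_cu = 0.003: ε_t = 0.003 (d − c)/c = 0.003 × (410 − 51.09)/51.09 = 0.0211.
Since ε_t ≥ 0.005, the section is tension-controlled.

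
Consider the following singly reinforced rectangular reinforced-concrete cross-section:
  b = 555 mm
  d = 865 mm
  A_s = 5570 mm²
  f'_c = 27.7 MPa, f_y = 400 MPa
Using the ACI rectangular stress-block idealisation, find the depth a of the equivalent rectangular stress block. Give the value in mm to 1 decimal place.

T = A_s f_y = 5570 × 400 = 2228000 N = 2228 kN.
Setting C = 0.85 f'_c a b equal to T: a = 2228000/(0.85 × 27.7 × 555) = 170.5 mm.

a ≈ 170.5 mm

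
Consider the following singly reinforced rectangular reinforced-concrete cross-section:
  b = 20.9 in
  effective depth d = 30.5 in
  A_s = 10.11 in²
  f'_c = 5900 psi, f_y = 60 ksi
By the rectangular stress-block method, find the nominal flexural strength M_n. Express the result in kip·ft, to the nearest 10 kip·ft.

T = A_s f_y = 10.11 × 60 = 606.6 kips.
a = T/(0.85 f'_c b) = 606.6/(0.85 × 5.9 × 20.9) = 5.787 in.
M_n = T(d − a/2) = 606.6 × (30.5 − 2.8935) = 16746.1 kip·in = 16746.1/12 = 1395.51 kip·ft.

M_n ≈ 1400 kip·ft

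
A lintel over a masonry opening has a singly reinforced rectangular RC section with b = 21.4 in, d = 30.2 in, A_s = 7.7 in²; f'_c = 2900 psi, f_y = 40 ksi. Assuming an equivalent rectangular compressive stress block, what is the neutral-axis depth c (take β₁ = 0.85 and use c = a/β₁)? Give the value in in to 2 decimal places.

c ≈ 6.87 in

T = A_s f_y = 7.7 × 40 = 308 kips.
a = T/(0.85 f'_c b) = 308/(0.85 × 2.9 × 21.4) = 5.8388 in.
With β₁ = 0.85, c = a/β₁ = 5.8388/0.85 = 6.87 in.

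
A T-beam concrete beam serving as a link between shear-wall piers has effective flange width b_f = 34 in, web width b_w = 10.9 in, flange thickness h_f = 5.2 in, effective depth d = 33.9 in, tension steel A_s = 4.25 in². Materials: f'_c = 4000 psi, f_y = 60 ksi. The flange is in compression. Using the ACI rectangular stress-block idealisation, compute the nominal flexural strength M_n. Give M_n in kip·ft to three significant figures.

M_n ≈ 697 kip·ft

Tension: T = A_s f_y = 4.25 × 60 = 255 kips.
Try a within the flange: a = T/(0.85 f'_c b_f) = 255/(0.85 × 4 × 34) = 2.206 in.
Since a = 2.206 ≤ h_f = 5.2 in, the stress block lies entirely in the flange; analyse as a rectangular beam of width b_f.
M_n = T(d − a/2) = 255 × (33.9 − 1.103) = 8363.2 kip·in.
M_n = 8363.2/12 = 696.93 kip·ft.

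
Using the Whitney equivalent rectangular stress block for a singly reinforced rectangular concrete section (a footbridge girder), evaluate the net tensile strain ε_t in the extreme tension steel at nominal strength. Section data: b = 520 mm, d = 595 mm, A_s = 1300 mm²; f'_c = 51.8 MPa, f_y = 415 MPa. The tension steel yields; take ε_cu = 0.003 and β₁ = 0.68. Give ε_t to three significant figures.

ε_t ≈ 0.0485

a = A_s f_y/(0.85 f'_c b) = 23.56 mm.
β₁ = 0.68, so c = a/β₁ = 23.56/0.68 = 34.65 mm.
From the linear strain diagram with ε_cu = 0.003: ε_t = 0.003 (d − c)/c = 0.003 × (595 − 34.65)/34.65 = 0.0485.
Since ε_t ≥ 0.005, the section is tension-controlled.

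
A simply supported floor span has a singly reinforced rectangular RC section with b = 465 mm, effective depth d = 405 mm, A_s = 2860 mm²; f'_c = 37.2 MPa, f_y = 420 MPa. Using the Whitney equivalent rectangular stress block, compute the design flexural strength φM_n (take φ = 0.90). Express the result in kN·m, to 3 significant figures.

φM_n ≈ 394 kN·m

T = A_s f_y = 2860 × 420 = 1201200 N = 1201.2 kN.
From C = T: a = T/(0.85 f'_c b) = 1201200/(0.85 × 37.2 × 465) = 81.70 mm.
M_n = T(d − a/2) = 1201.2 kN × (405 − 40.85) mm = 437.42 kN·m.
φM_n = 0.90 × 437.42 = 393.68 kN·m.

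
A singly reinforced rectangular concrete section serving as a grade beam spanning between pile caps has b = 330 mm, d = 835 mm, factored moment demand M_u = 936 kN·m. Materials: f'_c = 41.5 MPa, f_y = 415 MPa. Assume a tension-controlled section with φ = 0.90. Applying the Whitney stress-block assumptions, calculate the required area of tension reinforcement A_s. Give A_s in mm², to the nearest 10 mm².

M_n = M_u/φ = 936/0.90 = 1040 kN·m.
With M_n = 0.85 f'_c a b (d − a/2), solve the quadratic for a:
a = d − √(d² − 2M_n/(0.85 f'_c b)) = 835 − √(835² − 2 × 1040×10⁶/(0.85 × 41.5 × 330)) = 114.90 mm.
A_s = 0.85 f'_c a b / f_y = 0.85 × 41.5 × 114.90 × 330 / 415 = 3222.9 mm².

A_s ≈ 3220 mm²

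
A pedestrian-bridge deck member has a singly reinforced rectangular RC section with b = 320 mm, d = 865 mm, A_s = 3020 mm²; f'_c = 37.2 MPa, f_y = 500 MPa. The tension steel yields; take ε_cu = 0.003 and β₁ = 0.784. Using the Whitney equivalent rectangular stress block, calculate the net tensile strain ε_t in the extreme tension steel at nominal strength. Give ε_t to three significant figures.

a = A_s f_y/(0.85 f'_c b) = 149.23 mm.
β₁ = 0.784, so c = a/β₁ = 149.23/0.784 = 190.34 mm.
From the linear strain diagram with ε_cu = 0.003: ε_t = 0.003 (d − c)/c = 0.003 × (865 − 190.34)/190.34 = 0.0106.
Since ε_t ≥ 0.005, the section is tension-controlled.

ε_t ≈ 0.0106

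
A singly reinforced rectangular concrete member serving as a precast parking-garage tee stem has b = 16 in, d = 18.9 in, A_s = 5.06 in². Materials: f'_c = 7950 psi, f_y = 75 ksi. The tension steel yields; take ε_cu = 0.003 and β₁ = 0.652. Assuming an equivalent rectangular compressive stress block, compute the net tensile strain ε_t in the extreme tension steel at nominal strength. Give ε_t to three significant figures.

a = A_s f_y/(0.85 f'_c b) = 3.510 in.
β₁ = 0.652, so c = a/β₁ = 3.510/0.652 = 5.383 in.
From the linear strain diagram with ε_cu = 0.003: ε_t = 0.003 (d − c)/c = 0.003 × (18.9 − 5.383)/5.383 = 0.00753.
Since ε_t ≥ 0.005, the section is tension-controlled.

ε_t ≈ 0.00753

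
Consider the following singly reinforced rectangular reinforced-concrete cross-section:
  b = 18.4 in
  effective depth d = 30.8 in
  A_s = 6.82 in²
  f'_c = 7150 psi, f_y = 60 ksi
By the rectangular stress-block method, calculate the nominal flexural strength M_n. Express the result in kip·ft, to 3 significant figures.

T = A_s f_y = 6.82 × 60 = 409.2 kips.
a = T/(0.85 f'_c b) = 409.2/(0.85 × 7.15 × 18.4) = 3.659 in.
M_n = T(d − a/2) = 409.2 × (30.8 − 1.8295) = 11854.7 kip·in = 11854.7/12 = 987.89 kip·ft.

M_n ≈ 988 kip·ft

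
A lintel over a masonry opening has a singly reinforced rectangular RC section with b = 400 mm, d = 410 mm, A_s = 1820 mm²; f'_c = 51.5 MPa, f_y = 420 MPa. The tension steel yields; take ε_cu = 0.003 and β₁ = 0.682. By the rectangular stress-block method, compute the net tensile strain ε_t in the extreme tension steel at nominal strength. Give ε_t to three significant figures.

ε_t ≈ 0.0162

a = A_s f_y/(0.85 f'_c b) = 43.66 mm.
β₁ = 0.682, so c = a/β₁ = 43.66/0.682 = 64.02 mm.
From the linear strain diagram with ε_cu = 0.003: ε_t = 0.003 (d − c)/c = 0.003 × (410 − 64.02)/64.02 = 0.0162.
Since ε_t ≥ 0.005, the section is tension-controlled.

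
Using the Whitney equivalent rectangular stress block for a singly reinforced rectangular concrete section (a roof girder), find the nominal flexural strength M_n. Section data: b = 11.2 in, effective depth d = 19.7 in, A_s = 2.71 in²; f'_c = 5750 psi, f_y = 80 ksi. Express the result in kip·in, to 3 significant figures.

T = A_s f_y = 2.71 × 80 = 216.8 kips.
a = T/(0.85 f'_c b) = 216.8/(0.85 × 5.75 × 11.2) = 3.961 in.
M_n = T(d − a/2) = 216.8 × (19.7 − 1.9805) = 3841.6 kip·in.

M_n ≈ 3840 kip·in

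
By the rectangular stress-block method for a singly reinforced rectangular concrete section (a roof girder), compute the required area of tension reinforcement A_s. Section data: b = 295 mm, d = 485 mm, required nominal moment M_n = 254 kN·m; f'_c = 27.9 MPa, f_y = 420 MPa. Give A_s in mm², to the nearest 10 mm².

With M_n = 0.85 f'_c a b (d − a/2), solve the quadratic for a:
a = d − √(d² − 2M_n/(0.85 f'_c b)) = 485 − √(485² − 2 × 254×10⁶/(0.85 × 27.9 × 295)) = 81.75 mm.
A_s = 0.85 f'_c a b / f_y = 0.85 × 27.9 × 81.75 × 295 / 420 = 1361.7 mm².

A_s ≈ 1360 mm²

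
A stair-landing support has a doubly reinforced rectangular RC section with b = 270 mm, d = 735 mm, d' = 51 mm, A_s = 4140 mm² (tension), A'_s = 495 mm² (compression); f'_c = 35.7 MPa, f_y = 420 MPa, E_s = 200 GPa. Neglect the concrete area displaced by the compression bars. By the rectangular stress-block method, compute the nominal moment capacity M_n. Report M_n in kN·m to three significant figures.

M_n ≈ 1120 kN·m

Assume both tension and compression steel yield.
Net tension couple steel: A_s − A'_s = 3645 mm².
a = (A_s − A'_s) f_y / (0.85 f'_c b) = 1530900/(0.85 × 35.7 × 270) = 186.85 mm.
c = a/β₁ = 186.85/0.795 = 235.03 mm; ε'_s = 0.003(c − d')/c = 0.0023 ≥ f_y/E_s = 0.0021, so compression steel does yield.
M_n = (A_s − A'_s) f_y (d − a/2) + A'_s f_y (d − d') = [1530900 × (735 − 93.425) + 207900 × (735 − 51)] × 10⁻⁶ = 982.19 + 142.20 = 1124.39 kN·m.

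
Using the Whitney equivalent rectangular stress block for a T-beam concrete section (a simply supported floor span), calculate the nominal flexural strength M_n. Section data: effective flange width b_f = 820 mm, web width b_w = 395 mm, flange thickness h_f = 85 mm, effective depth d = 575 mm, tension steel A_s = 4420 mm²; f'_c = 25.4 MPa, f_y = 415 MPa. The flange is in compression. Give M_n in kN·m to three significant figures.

Tension: T = A_s f_y = 4420 × 415 = 1834300 N.
Try a within the flange: a = T/(0.85 f'_c b_f) = 1834300/(0.85 × 25.4 × 820) = 103.61 mm.
a = 103.61 > h_f = 85 mm: the block extends into the web. Split into flange-overhang and web parts.
C_f = 0.85 f'_c (b_f − b_w) h_f = 0.85 × 25.4 × (820 − 395) × 85 = 779939 N.
Remaining web compression depth: a_w = (T − C_f)/(0.85 f'_c b_w) = (1834300 − 779939)/(0.85 × 25.4 × 395) = 123.63 mm.
M_n = C_f(d − h_f/2) + (T − C_f)(d − a_w/2) = 779939 × (575 − 42.5) + 1054361 × (575 − 61.815) = 415.32 + 541.08 = 956.40 × 10⁶ N·mm.
M_n = 956.40 kN·m.

M_n ≈ 956 kN·m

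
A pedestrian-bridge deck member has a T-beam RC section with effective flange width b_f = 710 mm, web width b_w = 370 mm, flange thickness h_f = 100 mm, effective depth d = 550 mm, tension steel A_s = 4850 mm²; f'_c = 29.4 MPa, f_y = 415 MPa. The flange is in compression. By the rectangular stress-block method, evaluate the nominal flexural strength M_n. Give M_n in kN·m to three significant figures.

Tension: T = A_s f_y = 4850 × 415 = 2012750 N.
Try a within the flange: a = T/(0.85 f'_c b_f) = 2012750/(0.85 × 29.4 × 710) = 113.44 mm.
a = 113.44 > h_f = 100 mm: the block extends into the web. Split into flange-overhang and web parts.
C_f = 0.85 f'_c (b_f − b_w) h_f = 0.85 × 29.4 × (710 − 370) × 100 = 849660 N.
Remaining web compression depth: a_w = (T − C_f)/(0.85 f'_c b_w) = (2012750 − 849660)/(0.85 × 29.4 × 370) = 125.79 mm.
M_n = C_f(d − h_f/2) + (T − C_f)(d − a_w/2) = 849660 × (550 − 50) + 1163090 × (550 − 62.895) = 424.83 + 566.55 = 991.38 × 10⁶ N·mm.
M_n = 991.38 kN·m.

M_n ≈ 991 kN·m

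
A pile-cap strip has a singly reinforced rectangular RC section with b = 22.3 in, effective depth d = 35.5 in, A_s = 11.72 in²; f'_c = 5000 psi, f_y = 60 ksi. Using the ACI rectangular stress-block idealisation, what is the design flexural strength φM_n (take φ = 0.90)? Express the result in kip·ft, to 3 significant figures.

T = A_s f_y = 11.72 × 60 = 703.2 kips.
a = T/(0.85 f'_c b) = 703.2/(0.85 × 5 × 22.3) = 7.420 in.
M_n = T(d − a/2) = 703.2 × (35.5 − 3.71) = 22354.7 kip·in = 22354.7/12 = 1862.89 kip·ft.
φM_n = 0.90 × 1862.89 = 1676.60 kip·ft.

φM_n ≈ 1680 kip·ft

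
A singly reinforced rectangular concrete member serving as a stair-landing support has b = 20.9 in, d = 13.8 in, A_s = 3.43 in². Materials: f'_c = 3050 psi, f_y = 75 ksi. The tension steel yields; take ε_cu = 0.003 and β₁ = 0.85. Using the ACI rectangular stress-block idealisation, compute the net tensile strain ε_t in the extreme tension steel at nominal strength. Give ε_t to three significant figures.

a = A_s f_y/(0.85 f'_c b) = 4.748 in.
β₁ = 0.85, so c = a/β₁ = 4.748/0.85 = 5.586 in.
From the linear strain diagram with ε_cu = 0.003: ε_t = 0.003 (d − c)/c = 0.003 × (13.8 − 5.586)/5.586 = 0.00441.
ε_t is between 0.004 and 0.005 — transition zone.

ε_t ≈ 0.00441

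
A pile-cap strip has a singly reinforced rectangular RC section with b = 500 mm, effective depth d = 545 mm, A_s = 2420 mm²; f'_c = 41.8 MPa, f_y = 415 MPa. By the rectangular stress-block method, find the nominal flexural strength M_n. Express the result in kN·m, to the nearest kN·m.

T = A_s f_y = 2420 × 415 = 1004300 N = 1004.3 kN.
From C = T: a = T/(0.85 f'_c b) = 1004300/(0.85 × 41.8 × 500) = 56.53 mm.
M_n = T(d − a/2) = 1004.3 kN × (545 − 28.265) mm = 518.96 kN·m.

M_n ≈ 519 kN·m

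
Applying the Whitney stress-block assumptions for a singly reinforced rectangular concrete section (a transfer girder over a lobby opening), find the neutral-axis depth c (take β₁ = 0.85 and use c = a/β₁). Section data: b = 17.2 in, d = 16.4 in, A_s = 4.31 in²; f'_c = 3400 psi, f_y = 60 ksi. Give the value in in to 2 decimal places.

c ≈ 6.12 in

T = A_s f_y = 4.31 × 60 = 258.6 kips.
a = T/(0.85 f'_c b) = 258.6/(0.85 × 3.4 × 17.2) = 5.2024 in.
With β₁ = 0.85, c = a/β₁ = 5.2024/0.85 = 6.12 in.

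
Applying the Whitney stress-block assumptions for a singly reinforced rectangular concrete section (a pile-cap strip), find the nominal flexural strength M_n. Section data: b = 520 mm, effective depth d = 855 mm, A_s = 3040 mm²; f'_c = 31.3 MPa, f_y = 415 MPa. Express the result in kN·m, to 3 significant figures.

M_n ≈ 1020 kN·m

T = A_s f_y = 3040 × 415 = 1261600 N = 1261.6 kN.
From C = T: a = T/(0.85 f'_c b) = 1261600/(0.85 × 31.3 × 520) = 91.19 mm.
M_n = T(d − a/2) = 1261.6 kN × (855 − 45.595) mm = 1021.15 kN·m.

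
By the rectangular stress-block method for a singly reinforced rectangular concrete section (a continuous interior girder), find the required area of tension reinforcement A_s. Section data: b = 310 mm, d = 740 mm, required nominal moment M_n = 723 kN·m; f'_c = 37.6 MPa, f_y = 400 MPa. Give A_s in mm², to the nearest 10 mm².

A_s ≈ 2630 mm²

With M_n = 0.85 f'_c a b (d − a/2), solve the quadratic for a:
a = d − √(d² − 2M_n/(0.85 f'_c b)) = 740 − √(740² − 2 × 723×10⁶/(0.85 × 37.6 × 310)) = 106.24 mm.
A_s = 0.85 f'_c a b / f_y = 0.85 × 37.6 × 106.24 × 310 / 400 = 2631.5 mm².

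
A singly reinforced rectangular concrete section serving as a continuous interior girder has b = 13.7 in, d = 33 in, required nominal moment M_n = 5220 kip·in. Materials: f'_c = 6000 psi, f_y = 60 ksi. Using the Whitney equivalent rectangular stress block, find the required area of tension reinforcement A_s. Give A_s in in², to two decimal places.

A_s ≈ 2.73 in²

From M_n = 0.85 f'_c a b (d − a/2):
a = d − √(d² − 2M_n/(0.85 f'_c b)) = 33 − √(33² − 2 × 5220/(0.85 × 6 × 13.7)) = 2.347 in.
A_s = 0.85 f'_c a b / f_y = 0.85 × 6 × 2.347 × 13.7 / 60 = 2.733 in².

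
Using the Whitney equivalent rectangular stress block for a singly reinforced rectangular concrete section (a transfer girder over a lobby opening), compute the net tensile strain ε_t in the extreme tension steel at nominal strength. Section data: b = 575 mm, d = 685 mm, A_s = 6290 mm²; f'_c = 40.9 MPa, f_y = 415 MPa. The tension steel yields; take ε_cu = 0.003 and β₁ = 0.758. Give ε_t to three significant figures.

ε_t ≈ 0.00893

a = A_s f_y/(0.85 f'_c b) = 130.58 mm.
β₁ = 0.758, so c = a/β₁ = 130.58/0.758 = 172.27 mm.
From the linear strain diagram with ε_cu = 0.003: ε_t = 0.003 (d − c)/c = 0.003 × (685 − 172.27)/172.27 = 0.00893.
Since ε_t ≥ 0.005, the section is tension-controlled.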